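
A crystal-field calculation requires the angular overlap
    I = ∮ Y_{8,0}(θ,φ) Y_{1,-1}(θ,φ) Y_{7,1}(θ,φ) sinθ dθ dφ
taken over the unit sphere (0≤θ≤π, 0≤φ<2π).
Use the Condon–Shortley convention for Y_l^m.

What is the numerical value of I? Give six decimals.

m-sum 0 ✓  L=16 even ✓  7≤7≤9 ✓
Π(2lᵢ+1) = 17×3×15 = 765
triangle coeff Δ(8,1,7) = 1/2040
Σ_t [1,1]: t=1:−1/25401600 = -1/25401600
(3j)²=8/255 [(8 1 7; 0 0 0)], sign=+1
Σ_t [0,0]: t=0:+1/58060800 = 1/58060800
(3j)²=7/510 [(8 1 7; 0 -1 1)], sign=+1
⇒ 4πI² = 28/85
I = (+1)√(28/85/(4π)) = 0.16190663

0.161907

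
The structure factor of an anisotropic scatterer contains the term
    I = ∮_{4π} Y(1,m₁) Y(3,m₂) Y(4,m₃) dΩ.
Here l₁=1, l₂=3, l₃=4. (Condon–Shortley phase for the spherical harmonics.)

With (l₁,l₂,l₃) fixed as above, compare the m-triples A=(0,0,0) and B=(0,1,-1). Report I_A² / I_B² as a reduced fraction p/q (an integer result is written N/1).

16/15

Same 1,3,4: normalisation and zero-m 3j drop out of the ratio.
A: Δ: 0! 2! 6! / 9! → 1/252; sum: t=0:+1/36 = 1/36; 3j²(1 3 4; 0 0 0) = Δ·Π!·Σ² = 4/63  (sign +1)
B: Δ: 0! 2! 6! / 9! → 1/252; sum: t=0:+1/48 = 1/48; 3j²(1 3 4; 0 1 -1) = Δ·Π!·Σ² = 5/84  (sign -1)
I_A²/I_B² = (4/63)/(5/84) = 16/15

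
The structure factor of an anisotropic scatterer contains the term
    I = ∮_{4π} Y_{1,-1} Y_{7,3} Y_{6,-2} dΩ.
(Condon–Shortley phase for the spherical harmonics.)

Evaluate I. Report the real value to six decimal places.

-0.234717

Checks pass: Σm=0; 14 even; l₃=6∈[6,8].
(2·1+1)(2·7+1)(2·6+1) = 585
Δ: 2! 0! 12! / 15! → 1/1365
sum: t=1:−1/518400 = -1/518400
3j²(1 7 6; 0 0 0) = Δ·Π!·Σ² = 7/195  (sign -1)
sum: t=2:+1/1935360 = 1/1935360
3j²(1 7 6; -1 3 -2) = Δ·Π!·Σ² = 3/91  (sign +1)
combine: 4πI² = 585·7/195·3/91 = 9/13
take √, sign -1: I = -0.23471705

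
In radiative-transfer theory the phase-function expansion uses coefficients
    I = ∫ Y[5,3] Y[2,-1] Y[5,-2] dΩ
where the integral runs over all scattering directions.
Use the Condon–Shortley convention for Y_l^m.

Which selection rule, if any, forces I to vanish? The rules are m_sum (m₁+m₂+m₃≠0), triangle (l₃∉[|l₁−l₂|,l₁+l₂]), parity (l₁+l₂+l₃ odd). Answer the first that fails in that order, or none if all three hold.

none

azimuthal sum: 3 − 1 − 2 = 0  ✓
3 ≤ 5 ≤ 7 (triangle on l)  ✓
L = 5 + 2 + 5 = 12 (even)  ✓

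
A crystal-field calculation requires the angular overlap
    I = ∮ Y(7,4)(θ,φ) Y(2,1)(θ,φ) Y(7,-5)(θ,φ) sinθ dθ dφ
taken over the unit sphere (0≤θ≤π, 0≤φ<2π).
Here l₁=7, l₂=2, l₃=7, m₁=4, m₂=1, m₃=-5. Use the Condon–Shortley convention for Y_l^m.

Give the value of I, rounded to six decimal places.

-0.188767

Rules hold: Σm=0, L=16 even, 5≤7≤9.
N = 15·5·15 = 1125
Δ = 2!·12!·2!/17! = 1/185640
Racah Σ t=0..2: t=0:+1/2419200 t=1:−1/518400 t=2:+1/2419200 = -1/907200
⇒ 3j(7 2 7; 0 0 0)² = 56/3315, sgn +1
Racah Σ t=1..2: t=1:−1/14515200 t=2:+1/79833600 = -1/17740800
⇒ 3j(7 2 7; 4 1 -5)² = 729/30940, sgn -1
4πI² = N·(3j₀)²·(3jₘ)² = 21870/48841
I = -1·√(0.44778/4π) = -0.18876748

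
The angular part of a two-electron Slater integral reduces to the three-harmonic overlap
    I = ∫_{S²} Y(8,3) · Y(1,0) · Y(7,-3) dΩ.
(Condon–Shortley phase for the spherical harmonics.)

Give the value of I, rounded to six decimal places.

-0.226917

Checks pass: Σm=0; 16 even; l₃=7∈[7,9].
(2·8+1)(2·1+1)(2·7+1) = 765
Δ: 2! 14! 0! / 17! → 1/2040
sum: t=1:−1/25401600 = -1/25401600
3j²(8 1 7; 0 0 0) = Δ·Π!·Σ² = 8/255  (sign +1)
sum: t=1:−1/87091200 = -1/87091200
3j²(8 1 7; 3 0 -3) = Δ·Π!·Σ² = 11/408  (sign -1)
combine: 4πI² = 765·8/255·11/408 = 11/17
take √, sign -1: I = -0.22691696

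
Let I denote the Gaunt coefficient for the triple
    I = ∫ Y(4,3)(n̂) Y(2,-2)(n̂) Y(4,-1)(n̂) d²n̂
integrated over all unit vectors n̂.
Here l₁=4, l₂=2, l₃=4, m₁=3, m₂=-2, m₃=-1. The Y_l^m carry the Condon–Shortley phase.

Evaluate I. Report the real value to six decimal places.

Rules hold: Σm=0, L=10 even, 2≤4≤6.
N = 9·5·9 = 405
Δ = 2!·6!·2!/11! = 1/13860
Racah Σ t=0..2: t=0:+1/192 t=1:−1/36 t=2:+1/192 = -5/288
⇒ 3j(4 2 4; 0 0 0)² = 20/693, sgn -1
Racah Σ t=0..0: t=0:+1/480 = 1/480
⇒ 3j(4 2 4; 3 -2 -1)² = 3/110, sgn -1
4πI² = N·(3j₀)²·(3jₘ)² = 270/847
I = +1·√(0.318772/4π) = 0.15927046

0.159270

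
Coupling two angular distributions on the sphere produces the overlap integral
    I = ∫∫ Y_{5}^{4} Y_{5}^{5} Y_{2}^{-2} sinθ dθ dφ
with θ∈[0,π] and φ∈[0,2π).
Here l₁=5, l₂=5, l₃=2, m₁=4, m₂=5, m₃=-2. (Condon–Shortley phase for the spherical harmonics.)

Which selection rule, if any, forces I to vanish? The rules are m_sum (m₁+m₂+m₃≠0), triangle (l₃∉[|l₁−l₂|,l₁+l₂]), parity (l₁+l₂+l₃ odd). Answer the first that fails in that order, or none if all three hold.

azimuthal sum: 4 + 5 − 2 = 7  ✗
0 ≤ 2 ≤ 10 (triangle on l)
L = 5 + 5 + 2 = 12 (even)

m_sum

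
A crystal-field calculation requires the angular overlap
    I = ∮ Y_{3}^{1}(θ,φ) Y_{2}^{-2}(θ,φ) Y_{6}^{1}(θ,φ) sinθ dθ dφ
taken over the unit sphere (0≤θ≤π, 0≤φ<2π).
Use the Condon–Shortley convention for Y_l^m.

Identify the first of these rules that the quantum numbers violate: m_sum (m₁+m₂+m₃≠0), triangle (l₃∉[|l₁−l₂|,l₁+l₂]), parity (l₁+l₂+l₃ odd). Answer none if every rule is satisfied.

triangle

m₁+m₂+m₃ = 1 − 2 + 1 = 0  ✓
triangle: |3−2|=1 ≤ l₃=6 ≤ 3+2=5  ✗
parity: l₁+l₂+l₃ = 11 is odd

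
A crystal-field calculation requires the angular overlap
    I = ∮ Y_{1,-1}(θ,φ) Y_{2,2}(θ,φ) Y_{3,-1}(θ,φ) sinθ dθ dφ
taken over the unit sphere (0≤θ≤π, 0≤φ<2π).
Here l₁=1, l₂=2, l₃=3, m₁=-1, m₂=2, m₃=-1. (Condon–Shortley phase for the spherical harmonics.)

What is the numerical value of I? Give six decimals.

Checks pass: Σm=0; 6 even; l₃=3∈[1,3].
(2·1+1)(2·2+1)(2·3+1) = 105
Δ: 0! 2! 4! / 7! → 1/105
sum: t=0:+1/4 = 1/4
3j²(1 2 3; 0 0 0) = Δ·Π!·Σ² = 3/35  (sign -1)
sum: t=0:+1/48 = 1/48
3j²(1 2 3; -1 2 -1) = Δ·Π!·Σ² = 1/105  (sign +1)
combine: 4πI² = 105·3/35·1/105 = 3/35
take √, sign -1: I = -0.08258890

-0.082589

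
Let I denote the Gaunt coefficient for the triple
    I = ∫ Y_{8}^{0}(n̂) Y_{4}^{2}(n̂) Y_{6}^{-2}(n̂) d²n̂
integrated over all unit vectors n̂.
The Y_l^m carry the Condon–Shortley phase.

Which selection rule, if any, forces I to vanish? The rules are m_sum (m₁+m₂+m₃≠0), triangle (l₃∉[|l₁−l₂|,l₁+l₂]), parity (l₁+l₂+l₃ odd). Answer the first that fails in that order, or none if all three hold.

Σmᵢ = 0  ✓
l₃∈[|l₁−l₂|,l₁+l₂]=[4,12], have l₃=6  ✓
Σlᵢ = 18 ⇒ even  ✓

none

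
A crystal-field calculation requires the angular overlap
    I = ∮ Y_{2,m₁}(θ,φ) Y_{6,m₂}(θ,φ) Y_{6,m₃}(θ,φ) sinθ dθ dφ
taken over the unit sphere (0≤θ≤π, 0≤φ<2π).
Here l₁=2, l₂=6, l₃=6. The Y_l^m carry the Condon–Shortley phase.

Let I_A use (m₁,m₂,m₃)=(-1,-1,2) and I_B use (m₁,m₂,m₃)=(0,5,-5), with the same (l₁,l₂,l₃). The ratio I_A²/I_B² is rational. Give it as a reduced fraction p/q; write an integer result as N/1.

60/121

l's match ⇒ only the (l;m) 3-j factors differ between A and B.
A: triangle coeff Δ(2,6,6) = 1/90090; Σ_t [1,2]: t=1:−1/34560 t=2:+1/60480 = -1/80640; (3j)²=6/1001 [(2 6 6; -1 -1 2)], sign=-1
B: triangle coeff Δ(2,6,6) = 1/90090; Σ_t [1,2]: t=1:−1/3628800 t=2:+1/1451520 = 1/2419200; (3j)²=11/910 [(2 6 6; 0 5 -5)], sign=-1
I_A²/I_B² = (6/1001)/(11/910) = 60/121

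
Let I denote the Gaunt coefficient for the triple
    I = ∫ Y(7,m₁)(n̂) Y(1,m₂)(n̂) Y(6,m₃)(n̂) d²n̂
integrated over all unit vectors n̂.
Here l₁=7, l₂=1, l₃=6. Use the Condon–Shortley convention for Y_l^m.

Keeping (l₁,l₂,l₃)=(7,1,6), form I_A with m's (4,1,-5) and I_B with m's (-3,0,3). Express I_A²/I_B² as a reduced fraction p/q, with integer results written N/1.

3/40

l's match ⇒ only the (l;m) 3-j factors differ between A and B.
A: triangle coeff Δ(7,1,6) = 1/1365; Σ_t [2,2]: t=2:+1/79833600 = 1/79833600; (3j)²=1/455 [(7 1 6; 4 1 -5)], sign=-1
B: triangle coeff Δ(7,1,6) = 1/1365; Σ_t [1,1]: t=1:−1/2177280 = -1/2177280; (3j)²=8/273 [(7 1 6; -3 0 3)], sign=+1
I_A²/I_B² = (1/455)/(8/273) = 3/40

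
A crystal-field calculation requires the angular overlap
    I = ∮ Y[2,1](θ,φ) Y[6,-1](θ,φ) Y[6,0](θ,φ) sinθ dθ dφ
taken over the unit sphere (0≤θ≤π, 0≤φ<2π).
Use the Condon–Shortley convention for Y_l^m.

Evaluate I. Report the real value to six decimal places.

Checks pass: Σm=0; 14 even; l₃=6∈[4,8].
(2·2+1)(2·6+1)(2·6+1) = 845
Δ: 2! 2! 10! / 15! → 1/90090
sum: t=0:+1/69120 t=1:−1/14400 t=2:+1/69120 = -7/172800
3j²(2 6 6; 0 0 0) = Δ·Π!·Σ² = 14/715  (sign -1)
sum: t=0:+1/28800 t=1:−1/34560 = 1/172800
3j²(2 6 6; 1 -1 0) = Δ·Π!·Σ² = 1/1430  (sign +1)
combine: 4πI² = 845·14/715·1/1430 = 7/605
take √, sign -1: I = -0.03034355

-0.030344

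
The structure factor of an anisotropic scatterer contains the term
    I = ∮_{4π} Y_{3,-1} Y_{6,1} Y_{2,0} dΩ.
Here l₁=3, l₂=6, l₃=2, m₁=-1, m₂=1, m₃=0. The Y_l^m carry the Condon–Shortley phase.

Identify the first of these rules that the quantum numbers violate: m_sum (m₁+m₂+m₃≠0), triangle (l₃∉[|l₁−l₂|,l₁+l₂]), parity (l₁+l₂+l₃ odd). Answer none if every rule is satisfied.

triangle

m₁+m₂+m₃ = -1 + 1 + 0 = 0  ✓
triangle: |3−6|=3 ≤ l₃=2 ≤ 3+6=9  ✗
parity: l₁+l₂+l₃ = 11 is odd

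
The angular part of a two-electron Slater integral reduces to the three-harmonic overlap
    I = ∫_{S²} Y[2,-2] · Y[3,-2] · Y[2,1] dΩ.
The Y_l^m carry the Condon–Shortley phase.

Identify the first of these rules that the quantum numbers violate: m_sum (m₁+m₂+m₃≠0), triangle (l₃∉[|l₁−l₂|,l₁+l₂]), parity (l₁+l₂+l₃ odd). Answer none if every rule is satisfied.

azimuthal sum: -2 − 2 + 1 = -3  ✗
1 ≤ 2 ≤ 5 (triangle on l)
L = 2 + 3 + 2 = 7 (odd)

m_sum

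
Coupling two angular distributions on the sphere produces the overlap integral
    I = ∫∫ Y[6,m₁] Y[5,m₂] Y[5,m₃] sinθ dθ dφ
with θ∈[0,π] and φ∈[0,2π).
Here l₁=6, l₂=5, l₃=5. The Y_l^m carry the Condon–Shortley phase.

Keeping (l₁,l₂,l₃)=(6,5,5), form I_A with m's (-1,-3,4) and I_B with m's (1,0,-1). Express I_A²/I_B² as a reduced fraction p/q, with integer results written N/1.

363/80

Same 6,5,5: normalisation and zero-m 3j drop out of the ratio.
A: Δ: 6! 6! 4! / 17! → 1/28588560; sum: t=1:−1/518400 t=2:+1/138240 = 11/2073600; 3j²(6 5 5; -1 -3 4) = Δ·Π!·Σ² = 77/4420  (sign -1)
B: Δ: 6! 6! 4! / 17! → 1/28588560; sum: t=1:−1/138240 t=2:+1/10368 t=3:−1/6912 t=4:+1/34560 t=5:−1/2073600 = -7/259200; 3j²(6 5 5; 1 0 -1) = Δ·Π!·Σ² = 28/7293  (sign -1)
I_A²/I_B² = (77/4420)/(28/7293) = 363/80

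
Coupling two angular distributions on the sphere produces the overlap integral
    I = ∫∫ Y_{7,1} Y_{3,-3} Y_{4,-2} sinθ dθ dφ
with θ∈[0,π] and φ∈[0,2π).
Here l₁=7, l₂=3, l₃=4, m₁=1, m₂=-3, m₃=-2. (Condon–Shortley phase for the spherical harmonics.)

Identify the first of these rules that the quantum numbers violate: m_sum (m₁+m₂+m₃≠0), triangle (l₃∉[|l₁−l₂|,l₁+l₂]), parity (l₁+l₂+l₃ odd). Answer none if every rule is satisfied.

m_sum

Σmᵢ = -4  ✗
l₃∈[|l₁−l₂|,l₁+l₂]=[4,10], have l₃=4
Σlᵢ = 14 ⇒ even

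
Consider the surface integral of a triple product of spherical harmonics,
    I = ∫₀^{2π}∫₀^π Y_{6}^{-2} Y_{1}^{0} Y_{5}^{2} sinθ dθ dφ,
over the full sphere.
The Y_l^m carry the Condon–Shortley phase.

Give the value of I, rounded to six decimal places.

m-sum 0 ✓  L=12 even ✓  5≤5≤7 ✓
Π(2lᵢ+1) = 13×3×11 = 429
triangle coeff Δ(6,1,5) = 1/858
Σ_t [1,1]: t=1:−1/14400 = -1/14400
(3j)²=6/143 [(6 1 5; 0 0 0)], sign=+1
Σ_t [1,1]: t=1:−1/30240 = -1/30240
(3j)²=16/429 [(6 1 5; -2 0 2)], sign=+1
⇒ 4πI² = 96/143
I = (+1)√(96/143/(4π)) = 0.23113338

0.231133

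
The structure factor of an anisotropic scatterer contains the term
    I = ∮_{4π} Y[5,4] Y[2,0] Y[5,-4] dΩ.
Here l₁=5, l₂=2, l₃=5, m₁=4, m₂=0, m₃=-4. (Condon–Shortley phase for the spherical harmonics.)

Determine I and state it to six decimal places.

-0.097044

m-sum 0 ✓  L=12 even ✓  3≤5≤7 ✓
Π(2lᵢ+1) = 11×5×11 = 605
triangle coeff Δ(5,2,5) = 1/38610
Σ_t [0,2]: t=0:+1/2880 t=1:−1/576 t=2:+1/2880 = -1/960
(3j)²=10/429 [(5 2 5; 0 0 0)], sign=+1
Σ_t [0,1]: t=0:+1/20160 t=1:−1/40320 = 1/40320
(3j)²=6/715 [(5 2 5; 4 0 -4)], sign=-1
⇒ 4πI² = 20/169
I = (-1)√(20/169/(4π)) = -0.09704356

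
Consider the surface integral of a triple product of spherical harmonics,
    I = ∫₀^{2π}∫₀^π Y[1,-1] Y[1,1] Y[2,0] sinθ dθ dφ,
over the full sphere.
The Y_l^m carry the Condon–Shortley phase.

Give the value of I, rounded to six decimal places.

m-sum 0 ✓  L=4 even ✓  0≤2≤2 ✓
Π(2lᵢ+1) = 3×3×5 = 45
triangle coeff Δ(1,1,2) = 1/30
Σ_t [0,0]: t=0:+1/1 = 1/1
(3j)²=2/15 [(1 1 2; 0 0 0)], sign=+1
Σ_t [0,0]: t=0:+1/4 = 1/4
(3j)²=1/30 [(1 1 2; -1 1 0)], sign=+1
⇒ 4πI² = 1/5
I = (+1)√(1/5/(4π)) = 0.12615663

0.126157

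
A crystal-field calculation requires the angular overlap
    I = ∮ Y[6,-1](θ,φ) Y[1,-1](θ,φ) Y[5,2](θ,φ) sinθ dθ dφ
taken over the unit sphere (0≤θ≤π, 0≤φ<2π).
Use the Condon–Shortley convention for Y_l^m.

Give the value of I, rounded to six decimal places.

Rules hold: Σm=0, L=12 even, 5≤5≤7.
N = 13·3·11 = 429
Δ = 2!·10!·0!/13! = 1/858
Racah Σ t=1..1: t=1:−1/14400 = -1/14400
⇒ 3j(6 1 5; 0 0 0)² = 6/143, sgn +1
Racah Σ t=0..0: t=0:+1/60480 = 1/60480
⇒ 3j(6 1 5; -1 -1 2)² = 5/429, sgn -1
4πI² = N·(3j₀)²·(3jₘ)² = 30/143
I = -1·√(0.20979/4π) = -0.12920749

-0.129207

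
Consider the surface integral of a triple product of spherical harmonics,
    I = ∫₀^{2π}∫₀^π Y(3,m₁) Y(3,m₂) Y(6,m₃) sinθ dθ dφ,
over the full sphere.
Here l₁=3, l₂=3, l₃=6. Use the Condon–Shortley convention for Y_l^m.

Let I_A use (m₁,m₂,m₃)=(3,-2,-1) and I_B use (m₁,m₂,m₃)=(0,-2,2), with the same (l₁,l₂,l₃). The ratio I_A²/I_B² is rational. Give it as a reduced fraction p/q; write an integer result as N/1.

1/32

l's match ⇒ only the (l;m) 3-j factors differ between A and B.
A: triangle coeff Δ(3,3,6) = 1/12012; Σ_t [0,0]: t=0:+1/86400 = 1/86400; (3j)²=1/1716 [(3 3 6; 3 -2 -1)], sign=-1
B: triangle coeff Δ(3,3,6) = 1/12012; Σ_t [0,0]: t=0:+1/4320 = 1/4320; (3j)²=8/429 [(3 3 6; 0 -2 2)], sign=+1
I_A²/I_B² = (1/1716)/(8/429) = 1/32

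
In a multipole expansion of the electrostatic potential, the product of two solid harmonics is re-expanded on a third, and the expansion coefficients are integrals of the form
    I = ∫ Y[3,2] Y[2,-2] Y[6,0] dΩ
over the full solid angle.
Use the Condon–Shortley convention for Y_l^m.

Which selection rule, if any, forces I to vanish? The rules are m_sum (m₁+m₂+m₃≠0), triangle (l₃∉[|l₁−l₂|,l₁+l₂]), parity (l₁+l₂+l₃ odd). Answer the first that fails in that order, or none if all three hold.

triangle

Σmᵢ = 0  ✓
l₃∈[|l₁−l₂|,l₁+l₂]=[1,5], have l₃=6  ✗
Σlᵢ = 11 ⇒ odd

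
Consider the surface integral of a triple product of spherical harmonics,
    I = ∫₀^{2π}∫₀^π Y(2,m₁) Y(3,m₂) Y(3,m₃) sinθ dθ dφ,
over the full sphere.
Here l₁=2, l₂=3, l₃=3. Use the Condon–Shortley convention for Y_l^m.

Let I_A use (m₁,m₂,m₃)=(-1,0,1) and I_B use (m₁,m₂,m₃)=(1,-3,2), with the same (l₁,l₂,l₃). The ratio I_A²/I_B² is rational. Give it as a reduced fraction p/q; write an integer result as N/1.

2/25

Same 2,3,3: normalisation and zero-m 3j drop out of the ratio.
A: Δ: 2! 2! 4! / 9! → 1/3780; sum: t=1:−1/8 t=2:+1/12 = -1/24; 3j²(2 3 3; -1 0 1) = Δ·Π!·Σ² = 1/210  (sign -1)
B: Δ: 2! 2! 4! / 9! → 1/3780; sum: t=0:+1/48 = 1/48; 3j²(2 3 3; 1 -3 2) = Δ·Π!·Σ² = 5/84  (sign -1)
I_A²/I_B² = (1/210)/(5/84) = 2/25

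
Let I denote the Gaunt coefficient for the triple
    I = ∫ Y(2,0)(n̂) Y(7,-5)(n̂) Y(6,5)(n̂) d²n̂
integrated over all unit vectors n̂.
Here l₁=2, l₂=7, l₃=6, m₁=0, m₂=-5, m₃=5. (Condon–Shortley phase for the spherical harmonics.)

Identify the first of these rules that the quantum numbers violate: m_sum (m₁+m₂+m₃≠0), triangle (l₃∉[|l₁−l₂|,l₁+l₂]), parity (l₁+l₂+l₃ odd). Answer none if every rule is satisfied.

parity

azimuthal sum: 0 − 5 + 5 = 0  ✓
5 ≤ 6 ≤ 9 (triangle on l)  ✓
L = 2 + 7 + 6 = 15 (odd)  ✗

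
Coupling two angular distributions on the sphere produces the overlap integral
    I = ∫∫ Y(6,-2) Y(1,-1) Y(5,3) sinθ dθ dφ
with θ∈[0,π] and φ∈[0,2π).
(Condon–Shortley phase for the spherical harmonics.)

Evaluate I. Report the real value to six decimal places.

0.100084

Checks pass: Σm=0; 12 even; l₃=5∈[5,7].
(2·6+1)(2·1+1)(2·5+1) = 429
Δ: 2! 10! 0! / 13! → 1/858
sum: t=1:−1/14400 = -1/14400
3j²(6 1 5; 0 0 0) = Δ·Π!·Σ² = 6/143  (sign +1)
sum: t=0:+1/161280 = 1/161280
3j²(6 1 5; -2 -1 3) = Δ·Π!·Σ² = 1/143  (sign +1)
combine: 4πI² = 429·6/143·1/143 = 18/143
take √, sign +1: I = 0.10008369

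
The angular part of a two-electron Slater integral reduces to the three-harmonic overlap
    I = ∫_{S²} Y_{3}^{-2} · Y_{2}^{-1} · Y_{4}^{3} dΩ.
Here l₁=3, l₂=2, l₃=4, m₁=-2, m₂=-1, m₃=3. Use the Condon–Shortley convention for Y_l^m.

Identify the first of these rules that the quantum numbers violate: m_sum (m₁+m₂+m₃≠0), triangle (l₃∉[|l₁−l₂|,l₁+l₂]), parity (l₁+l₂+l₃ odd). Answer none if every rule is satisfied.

Σmᵢ = 0  ✓
l₃∈[|l₁−l₂|,l₁+l₂]=[1,5], have l₃=4  ✓
Σlᵢ = 9 ⇒ odd  ✗

parity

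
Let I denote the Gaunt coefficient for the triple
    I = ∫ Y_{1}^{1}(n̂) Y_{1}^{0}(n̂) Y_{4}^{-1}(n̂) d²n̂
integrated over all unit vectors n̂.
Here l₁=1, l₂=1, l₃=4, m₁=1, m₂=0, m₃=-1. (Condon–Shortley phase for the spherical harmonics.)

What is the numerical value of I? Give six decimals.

0.000000

triangle: need 0≤l₃≤2, have 4; I=0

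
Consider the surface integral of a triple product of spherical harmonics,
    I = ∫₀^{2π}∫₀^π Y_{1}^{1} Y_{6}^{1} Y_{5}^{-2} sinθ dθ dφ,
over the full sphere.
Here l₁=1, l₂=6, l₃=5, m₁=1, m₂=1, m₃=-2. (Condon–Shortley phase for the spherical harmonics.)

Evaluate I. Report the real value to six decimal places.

Checks pass: Σm=0; 12 even; l₃=5∈[5,7].
(2·1+1)(2·6+1)(2·5+1) = 429
Δ: 2! 0! 10! / 13! → 1/858
sum: t=1:−1/14400 = -1/14400
3j²(1 6 5; 0 0 0) = Δ·Π!·Σ² = 6/143  (sign +1)
sum: t=0:+1/60480 = 1/60480
3j²(1 6 5; 1 1 -2) = Δ·Π!·Σ² = 5/429  (sign -1)
combine: 4πI² = 429·6/143·5/429 = 30/143
take √, sign -1: I = -0.12920749

-0.129207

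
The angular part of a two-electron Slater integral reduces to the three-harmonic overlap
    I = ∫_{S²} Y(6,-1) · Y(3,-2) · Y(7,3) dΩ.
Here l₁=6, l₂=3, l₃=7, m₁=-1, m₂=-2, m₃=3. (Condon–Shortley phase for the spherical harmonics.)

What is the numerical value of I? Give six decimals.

0.023482

m-sum 0 ✓  L=16 even ✓  3≤7≤9 ✓
Π(2lᵢ+1) = 13×7×15 = 1365
triangle coeff Δ(6,3,7) = 1/2042040
Σ_t [0,2]: t=0:+1/207360 t=1:−1/57600 t=2:+1/207360 = -1/129600
(3j)²=168/12155 [(6 3 7; 0 0 0)], sign=+1
Σ_t [0,1]: t=0:+1/362880 t=1:−1/414720 = 1/2903040
(3j)²=25/68068 [(6 3 7; -1 -2 3)], sign=+1
⇒ 4πI² = 3150/454597
I = (+1)√(3150/454597/(4π)) = 0.02348211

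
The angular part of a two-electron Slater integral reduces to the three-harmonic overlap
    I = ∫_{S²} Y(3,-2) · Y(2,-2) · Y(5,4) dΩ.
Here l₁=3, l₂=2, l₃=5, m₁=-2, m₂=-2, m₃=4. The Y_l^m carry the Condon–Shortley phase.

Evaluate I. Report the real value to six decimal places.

m-sum 0 ✓  L=10 even ✓  1≤5≤5 ✓
Π(2lᵢ+1) = 7×5×11 = 385
triangle coeff Δ(3,2,5) = 1/2310
Σ_t [0,0]: t=0:+1/144 = 1/144
(3j)²=10/231 [(3 2 5; 0 0 0)], sign=-1
Σ_t [0,0]: t=0:+1/2880 = 1/2880
(3j)²=3/55 [(3 2 5; -2 -2 4)], sign=-1
⇒ 4πI² = 10/11
I = (+1)√(10/11/(4π)) = 0.26896683

0.268967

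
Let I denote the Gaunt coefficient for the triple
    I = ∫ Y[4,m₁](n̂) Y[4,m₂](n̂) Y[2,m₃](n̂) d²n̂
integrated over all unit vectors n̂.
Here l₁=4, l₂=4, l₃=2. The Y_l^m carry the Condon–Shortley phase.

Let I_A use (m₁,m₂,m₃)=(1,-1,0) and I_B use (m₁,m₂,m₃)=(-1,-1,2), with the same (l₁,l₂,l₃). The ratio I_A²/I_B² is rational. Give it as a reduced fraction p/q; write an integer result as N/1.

Same 4,4,2: normalisation and zero-m 3j drop out of the ratio.
A: Δ: 6! 2! 2! / 11! → 1/13860; sum: t=1:−1/480 t=2:+1/48 t=3:−1/144 = 17/1440; 3j²(4 4 2; 1 -1 0) = Δ·Π!·Σ² = 289/13860  (sign +1)
B: Δ: 6! 2! 2! / 11! → 1/13860; sum: t=3:−1/144 = -1/144; 3j²(4 4 2; -1 -1 2) = Δ·Π!·Σ² = 10/231  (sign -1)
I_A²/I_B² = (289/13860)/(10/231) = 289/600

289/600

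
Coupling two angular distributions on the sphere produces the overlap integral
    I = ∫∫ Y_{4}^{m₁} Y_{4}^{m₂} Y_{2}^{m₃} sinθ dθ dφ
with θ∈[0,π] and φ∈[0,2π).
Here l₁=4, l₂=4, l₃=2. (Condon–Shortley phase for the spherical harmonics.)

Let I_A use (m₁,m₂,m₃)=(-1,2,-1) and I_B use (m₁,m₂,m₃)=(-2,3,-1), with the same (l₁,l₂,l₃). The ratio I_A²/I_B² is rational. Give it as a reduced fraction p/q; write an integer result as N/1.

81/175

Shared (l₁,l₂,l₃)=(4,4,2): N and (l;000)² cancel in I_A²/I_B².
A: Δ = 6!·2!·2!/11! = 1/13860; Racah Σ t=4..5: t=4:+1/96 t=5:−1/240 = 1/160; ⇒ 3j(4 4 2; -1 2 -1)² = 27/1540, sgn -1
B: Δ = 6!·2!·2!/11! = 1/13860; Racah Σ t=5..6: t=5:−1/240 t=6:+1/1440 = -1/288; ⇒ 3j(4 4 2; -2 3 -1)² = 5/132, sgn +1
I_A²/I_B² = (27/1540)/(5/132) = 81/175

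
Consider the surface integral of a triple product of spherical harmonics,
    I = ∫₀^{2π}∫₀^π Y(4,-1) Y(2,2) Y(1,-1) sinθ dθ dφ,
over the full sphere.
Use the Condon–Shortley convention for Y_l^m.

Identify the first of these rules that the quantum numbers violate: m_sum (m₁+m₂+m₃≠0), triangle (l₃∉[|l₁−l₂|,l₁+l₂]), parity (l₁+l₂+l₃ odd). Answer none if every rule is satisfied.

triangle

Σmᵢ = 0  ✓
l₃∈[|l₁−l₂|,l₁+l₂]=[2,6], have l₃=1  ✗
Σlᵢ = 7 ⇒ odd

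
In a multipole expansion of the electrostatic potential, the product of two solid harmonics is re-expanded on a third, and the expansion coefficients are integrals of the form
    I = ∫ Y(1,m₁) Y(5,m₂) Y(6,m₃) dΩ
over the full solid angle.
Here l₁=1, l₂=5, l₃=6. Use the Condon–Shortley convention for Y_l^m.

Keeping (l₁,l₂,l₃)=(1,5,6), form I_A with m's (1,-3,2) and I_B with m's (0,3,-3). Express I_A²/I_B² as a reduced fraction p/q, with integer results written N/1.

2/9

Same 1,5,6: normalisation and zero-m 3j drop out of the ratio.
A: Δ: 0! 2! 10! / 13! → 1/858; sum: t=0:+1/161280 = 1/161280; 3j²(1 5 6; 1 -3 2) = Δ·Π!·Σ² = 1/143  (sign +1)
B: Δ: 0! 2! 10! / 13! → 1/858; sum: t=0:+1/80640 = 1/80640; 3j²(1 5 6; 0 3 -3) = Δ·Π!·Σ² = 9/286  (sign -1)
I_A²/I_B² = (1/143)/(9/286) = 2/9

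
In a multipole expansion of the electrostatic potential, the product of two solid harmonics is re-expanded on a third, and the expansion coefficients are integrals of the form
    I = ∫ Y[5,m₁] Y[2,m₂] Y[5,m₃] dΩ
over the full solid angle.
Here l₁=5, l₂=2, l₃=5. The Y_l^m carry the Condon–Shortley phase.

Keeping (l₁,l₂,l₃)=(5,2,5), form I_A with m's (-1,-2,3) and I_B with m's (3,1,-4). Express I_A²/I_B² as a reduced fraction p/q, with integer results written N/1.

16/21

Shared (l₁,l₂,l₃)=(5,2,5): N and (l;000)² cancel in I_A²/I_B².
A: Δ = 2!·8!·2!/13! = 1/38610; Racah Σ t=0..0: t=0:+1/5760 = 1/5760; ⇒ 3j(5 2 5; -1 -2 3)² = 56/2145, sgn +1
B: Δ = 2!·8!·2!/13! = 1/38610; Racah Σ t=1..2: t=1:−1/10080 t=2:+1/80640 = -1/11520; ⇒ 3j(5 2 5; 3 1 -4)² = 49/1430, sgn +1
I_A²/I_B² = (56/2145)/(49/1430) = 16/21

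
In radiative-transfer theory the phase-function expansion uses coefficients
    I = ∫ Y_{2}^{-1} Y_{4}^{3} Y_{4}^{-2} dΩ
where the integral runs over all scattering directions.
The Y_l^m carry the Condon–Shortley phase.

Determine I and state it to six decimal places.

-0.187702

Rules hold: Σm=0, L=10 even, 2≤4≤6.
N = 5·9·9 = 405
Δ = 2!·2!·6!/11! = 1/13860
Racah Σ t=0..2: t=0:+1/192 t=1:−1/36 t=2:+1/192 = -5/288
⇒ 3j(2 4 4; 0 0 0)² = 20/693, sgn -1
Racah Σ t=1..2: t=1:−1/1440 t=2:+1/240 = 1/288
⇒ 3j(2 4 4; -1 3 -2)² = 5/132, sgn +1
4πI² = N·(3j₀)²·(3jₘ)² = 375/847
I = -1·√(0.442739/4π) = -0.18770204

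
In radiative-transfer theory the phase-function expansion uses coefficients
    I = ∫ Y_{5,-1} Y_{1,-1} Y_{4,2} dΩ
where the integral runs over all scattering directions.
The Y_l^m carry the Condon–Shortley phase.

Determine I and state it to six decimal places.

Rules hold: Σm=0, L=10 even, 4≤4≤6.
N = 11·3·9 = 297
Δ = 2!·8!·0!/11! = 1/495
Racah Σ t=1..1: t=1:−1/576 = -1/576
⇒ 3j(5 1 4; 0 0 0)² = 5/99, sgn -1
Racah Σ t=0..0: t=0:+1/2880 = 1/2880
⇒ 3j(5 1 4; -1 -1 2)² = 2/165, sgn +1
4πI² = N·(3j₀)²·(3jₘ)² = 2/11
I = -1·√(0.181818/4π) = -0.12028562

-0.120286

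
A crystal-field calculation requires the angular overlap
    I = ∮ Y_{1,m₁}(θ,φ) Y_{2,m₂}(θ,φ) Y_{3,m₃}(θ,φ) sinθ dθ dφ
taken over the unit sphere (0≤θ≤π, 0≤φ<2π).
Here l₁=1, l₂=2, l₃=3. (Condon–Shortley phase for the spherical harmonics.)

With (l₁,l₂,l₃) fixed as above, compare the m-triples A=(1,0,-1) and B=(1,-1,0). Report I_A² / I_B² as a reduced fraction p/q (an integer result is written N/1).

l's match ⇒ only the (l;m) 3-j factors differ between A and B.
A: triangle coeff Δ(1,2,3) = 1/105; Σ_t [0,0]: t=0:+1/8 = 1/8; (3j)²=2/35 [(1 2 3; 1 0 -1)], sign=+1
B: triangle coeff Δ(1,2,3) = 1/105; Σ_t [0,0]: t=0:+1/12 = 1/12; (3j)²=1/35 [(1 2 3; 1 -1 0)], sign=-1
I_A²/I_B² = (2/35)/(1/35) = 2/1

2/1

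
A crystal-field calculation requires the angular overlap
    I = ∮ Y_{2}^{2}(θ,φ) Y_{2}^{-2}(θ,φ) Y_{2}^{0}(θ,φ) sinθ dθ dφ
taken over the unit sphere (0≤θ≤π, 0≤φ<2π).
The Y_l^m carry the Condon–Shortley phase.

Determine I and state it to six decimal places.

Rules hold: Σm=0, L=6 even, 0≤2≤4.
N = 5·5·5 = 125
Δ = 2!·2!·2!/7! = 1/630
Racah Σ t=0..2: t=0:+1/8 t=1:−1/1 t=2:+1/8 = -3/4
⇒ 3j(2 2 2; 0 0 0)² = 2/35, sgn -1
Racah Σ t=0..0: t=0:+1/8 = 1/8
⇒ 3j(2 2 2; 2 -2 0)² = 2/35, sgn +1
4πI² = N·(3j₀)²·(3jₘ)² = 20/49
I = -1·√(0.408163/4π) = -0.18022375

-0.180224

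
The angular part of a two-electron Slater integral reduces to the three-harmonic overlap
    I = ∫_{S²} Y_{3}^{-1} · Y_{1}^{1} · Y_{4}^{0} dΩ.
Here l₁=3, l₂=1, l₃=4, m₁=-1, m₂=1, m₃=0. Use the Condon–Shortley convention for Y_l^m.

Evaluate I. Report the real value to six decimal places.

Rules hold: Σm=0, L=8 even, 2≤4≤4.
N = 7·3·9 = 189
Δ = 0!·6!·2!/9! = 1/252
Racah Σ t=0..0: t=0:+1/36 = 1/36
⇒ 3j(3 1 4; 0 0 0)² = 4/63, sgn +1
Racah Σ t=0..0: t=0:+1/96 = 1/96
⇒ 3j(3 1 4; -1 1 0)² = 1/42, sgn +1
4πI² = N·(3j₀)²·(3jₘ)² = 2/7
I = +1·√(0.285714/4π) = 0.15078601

0.150786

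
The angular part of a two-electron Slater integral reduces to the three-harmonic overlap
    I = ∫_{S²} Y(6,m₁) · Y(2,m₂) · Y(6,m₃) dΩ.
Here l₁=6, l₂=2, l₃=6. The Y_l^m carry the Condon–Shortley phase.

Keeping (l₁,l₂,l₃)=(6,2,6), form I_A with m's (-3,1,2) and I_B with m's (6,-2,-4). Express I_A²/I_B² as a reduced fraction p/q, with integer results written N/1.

Shared (l₁,l₂,l₃)=(6,2,6): N and (l;000)² cancel in I_A²/I_B².
A: Δ = 2!·10!·2!/15! = 1/90090; Racah Σ t=1..2: t=1:−1/161280 t=2:+1/60480 = 1/96768; ⇒ 3j(6 2 6; -3 1 2)² = 15/1001, sgn +1
B: Δ = 2!·10!·2!/15! = 1/90090; Racah Σ t=0..0: t=0:+1/14515200 = 1/14515200; ⇒ 3j(6 2 6; 6 -2 -4)² = 2/455, sgn +1
I_A²/I_B² = (15/1001)/(2/455) = 75/22

75/22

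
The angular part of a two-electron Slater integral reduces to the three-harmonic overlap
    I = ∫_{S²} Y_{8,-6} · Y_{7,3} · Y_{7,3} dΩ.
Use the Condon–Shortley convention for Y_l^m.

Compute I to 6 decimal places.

m-sum 0 ✓  L=22 even ✓  1≤7≤15 ✓
Π(2lᵢ+1) = 17×15×15 = 3825
triangle coeff Δ(8,7,7) = 1/22086194130
Σ_t [1,7]: t=1:−1/18289152000 t=2:+1/248832000 t=3:−1/24883200 t=4:+1/11943936 t=5:−1/24883200 t=6:+1/248832000 t=7:−1/18289152000 = 11/975421440
(3j)²=1750/289731 [(8 7 7; 0 0 0)], sign=-1
Σ_t [6,8]: t=6:+1/2786918400 t=7:−1/914457600 t=8:+1/2786918400 = -11/29262643200
(3j)²=440/52003 [(8 7 7; -6 3 3)], sign=-1
⇒ 4πI² = 8250000/42204149
I = (+1)√(8250000/42204149/(4π)) = 0.12472240

0.124722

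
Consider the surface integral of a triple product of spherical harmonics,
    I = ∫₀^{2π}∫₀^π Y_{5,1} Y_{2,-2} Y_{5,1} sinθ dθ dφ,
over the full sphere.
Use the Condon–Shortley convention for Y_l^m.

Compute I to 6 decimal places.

0.198089

Rules hold: Σm=0, L=12 even, 3≤5≤7.
N = 11·5·11 = 605
Δ = 2!·8!·2!/13! = 1/38610
Racah Σ t=0..2: t=0:+1/2880 t=1:−1/576 t=2:+1/2880 = -1/960
⇒ 3j(5 2 5; 0 0 0)² = 10/429, sgn +1
Racah Σ t=0..0: t=0:+1/2304 = 1/2304
⇒ 3j(5 2 5; 1 -2 1)² = 5/143, sgn +1
4πI² = N·(3j₀)²·(3jₘ)² = 250/507
I = +1·√(0.493097/4π) = 0.19808933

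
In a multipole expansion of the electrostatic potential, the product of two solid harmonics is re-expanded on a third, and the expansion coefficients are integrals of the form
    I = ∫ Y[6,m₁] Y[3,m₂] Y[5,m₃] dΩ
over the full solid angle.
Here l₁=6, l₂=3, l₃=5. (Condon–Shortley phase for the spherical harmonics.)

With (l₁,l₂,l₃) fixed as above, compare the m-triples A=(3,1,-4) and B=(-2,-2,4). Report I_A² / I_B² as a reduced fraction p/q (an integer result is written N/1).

l's match ⇒ only the (l;m) 3-j factors differ between A and B.
A: triangle coeff Δ(6,3,5) = 1/675675; Σ_t [2,3]: t=2:+1/40320 t=3:−1/241920 = 1/48384; (3j)²=24/1001 [(6 3 5; 3 1 -4)], sign=-1
B: triangle coeff Δ(6,3,5) = 1/675675; Σ_t [0,1]: t=0:+1/967680 t=1:−1/60480 = -1/64512; (3j)²=15/1001 [(6 3 5; -2 -2 4)], sign=+1
I_A²/I_B² = (24/1001)/(15/1001) = 8/5

8/5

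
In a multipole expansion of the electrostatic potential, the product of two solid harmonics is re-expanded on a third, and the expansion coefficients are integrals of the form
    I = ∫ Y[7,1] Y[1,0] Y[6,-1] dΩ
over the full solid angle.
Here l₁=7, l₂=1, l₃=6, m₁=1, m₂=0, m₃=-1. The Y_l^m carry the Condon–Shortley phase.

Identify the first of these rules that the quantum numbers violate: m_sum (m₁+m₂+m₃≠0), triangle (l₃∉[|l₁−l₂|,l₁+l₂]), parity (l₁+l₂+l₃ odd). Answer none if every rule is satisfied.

none

m₁+m₂+m₃ = 1 + 0 − 1 = 0  ✓
triangle: |7−1|=6 ≤ l₃=6 ≤ 7+1=8  ✓
parity: l₁+l₂+l₃ = 14 is even  ✓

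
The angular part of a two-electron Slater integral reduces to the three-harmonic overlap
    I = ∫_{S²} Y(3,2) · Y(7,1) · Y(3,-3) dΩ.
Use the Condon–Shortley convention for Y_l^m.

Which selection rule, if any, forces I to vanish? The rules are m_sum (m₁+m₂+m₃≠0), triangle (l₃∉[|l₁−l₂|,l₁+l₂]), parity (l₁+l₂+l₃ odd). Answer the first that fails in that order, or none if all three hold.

triangle

m₁+m₂+m₃ = 2 + 1 − 3 = 0  ✓
triangle: |3−7|=4 ≤ l₃=3 ≤ 3+7=10  ✗
parity: l₁+l₂+l₃ = 13 is odd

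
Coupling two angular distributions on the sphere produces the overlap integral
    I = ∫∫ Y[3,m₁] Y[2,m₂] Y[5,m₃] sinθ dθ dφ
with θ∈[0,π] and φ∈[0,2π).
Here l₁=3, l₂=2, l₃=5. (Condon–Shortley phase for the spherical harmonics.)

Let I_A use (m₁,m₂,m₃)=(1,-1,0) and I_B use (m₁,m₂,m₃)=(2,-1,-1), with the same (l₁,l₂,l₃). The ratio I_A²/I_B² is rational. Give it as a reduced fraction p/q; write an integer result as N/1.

Shared (l₁,l₂,l₃)=(3,2,5): N and (l;000)² cancel in I_A²/I_B².
A: Δ = 0!·6!·4!/11! = 1/2310; Racah Σ t=0..0: t=0:+1/288 = 1/288; ⇒ 3j(3 2 5; 1 -1 0)² = 5/231, sgn -1
B: Δ = 0!·6!·4!/11! = 1/2310; Racah Σ t=0..0: t=0:+1/720 = 1/720; ⇒ 3j(3 2 5; 2 -1 -1)² = 4/385, sgn +1
I_A²/I_B² = (5/231)/(4/385) = 25/12

25/12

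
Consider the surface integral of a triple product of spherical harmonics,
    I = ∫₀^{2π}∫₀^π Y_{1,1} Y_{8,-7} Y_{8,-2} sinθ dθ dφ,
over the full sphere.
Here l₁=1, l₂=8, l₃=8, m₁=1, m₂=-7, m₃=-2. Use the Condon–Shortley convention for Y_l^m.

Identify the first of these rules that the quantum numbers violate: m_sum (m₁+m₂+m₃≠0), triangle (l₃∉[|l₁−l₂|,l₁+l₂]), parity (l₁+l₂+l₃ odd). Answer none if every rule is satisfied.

azimuthal sum: 1 − 7 − 2 = -8  ✗
7 ≤ 8 ≤ 9 (triangle on l)
L = 1 + 8 + 8 = 17 (odd)

m_sum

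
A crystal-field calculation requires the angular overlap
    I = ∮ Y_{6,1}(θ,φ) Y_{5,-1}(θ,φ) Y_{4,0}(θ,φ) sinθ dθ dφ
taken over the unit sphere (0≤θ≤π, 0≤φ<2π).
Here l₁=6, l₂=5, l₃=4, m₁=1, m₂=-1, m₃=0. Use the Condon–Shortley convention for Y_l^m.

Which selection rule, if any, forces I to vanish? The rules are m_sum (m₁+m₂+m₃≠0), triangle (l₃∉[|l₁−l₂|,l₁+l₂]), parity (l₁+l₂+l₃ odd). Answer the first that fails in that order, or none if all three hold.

parity

Σmᵢ = 0  ✓
l₃∈[|l₁−l₂|,l₁+l₂]=[1,11], have l₃=4  ✓
Σlᵢ = 15 ⇒ odd  ✗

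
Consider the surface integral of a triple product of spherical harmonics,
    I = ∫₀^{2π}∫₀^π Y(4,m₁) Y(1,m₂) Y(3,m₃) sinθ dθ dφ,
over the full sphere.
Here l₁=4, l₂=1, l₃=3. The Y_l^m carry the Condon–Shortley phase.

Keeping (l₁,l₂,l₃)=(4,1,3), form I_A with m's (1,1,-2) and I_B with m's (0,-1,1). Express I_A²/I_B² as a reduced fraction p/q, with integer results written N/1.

1/2

l's match ⇒ only the (l;m) 3-j factors differ between A and B.
A: triangle coeff Δ(4,1,3) = 1/252; Σ_t [2,2]: t=2:+1/240 = 1/240; (3j)²=1/84 [(4 1 3; 1 1 -2)], sign=-1
B: triangle coeff Δ(4,1,3) = 1/252; Σ_t [0,0]: t=0:+1/96 = 1/96; (3j)²=1/42 [(4 1 3; 0 -1 1)], sign=+1
I_A²/I_B² = (1/84)/(1/42) = 1/2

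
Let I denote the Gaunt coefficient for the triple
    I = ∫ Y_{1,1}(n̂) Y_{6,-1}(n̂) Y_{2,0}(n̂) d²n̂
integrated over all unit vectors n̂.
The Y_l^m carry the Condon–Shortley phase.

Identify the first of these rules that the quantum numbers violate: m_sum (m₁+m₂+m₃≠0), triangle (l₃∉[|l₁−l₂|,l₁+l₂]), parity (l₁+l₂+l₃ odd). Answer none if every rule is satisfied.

Σmᵢ = 0  ✓
l₃∈[|l₁−l₂|,l₁+l₂]=[5,7], have l₃=2  ✗
Σlᵢ = 9 ⇒ odd

triangle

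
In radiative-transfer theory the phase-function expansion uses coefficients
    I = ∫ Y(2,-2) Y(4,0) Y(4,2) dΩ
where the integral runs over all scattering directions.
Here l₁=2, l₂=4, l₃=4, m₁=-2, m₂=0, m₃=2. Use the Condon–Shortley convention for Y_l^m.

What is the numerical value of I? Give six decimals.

Checks pass: Σm=0; 10 even; l₃=4∈[2,6].
(2·2+1)(2·4+1)(2·4+1) = 405
Δ: 2! 2! 6! / 11! → 1/13860
sum: t=0:+1/192 t=1:−1/36 t=2:+1/192 = -5/288
3j²(2 4 4; 0 0 0) = Δ·Π!·Σ² = 20/693  (sign -1)
sum: t=2:+1/192 = 1/192
3j²(2 4 4; -2 0 2) = Δ·Π!·Σ² = 3/77  (sign +1)
combine: 4πI² = 405·20/693·3/77 = 2700/5929
take √, sign -1: I = -0.19036462

-0.190365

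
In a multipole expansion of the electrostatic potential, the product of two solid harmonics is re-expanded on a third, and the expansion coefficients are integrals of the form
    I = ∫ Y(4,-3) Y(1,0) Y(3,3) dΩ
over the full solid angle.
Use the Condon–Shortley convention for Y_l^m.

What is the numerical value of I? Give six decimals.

Checks pass: Σm=0; 8 even; l₃=3∈[3,5].
(2·4+1)(2·1+1)(2·3+1) = 189
Δ: 2! 6! 0! / 9! → 1/252
sum: t=1:−1/36 = -1/36
3j²(4 1 3; 0 0 0) = Δ·Π!·Σ² = 4/63  (sign +1)
sum: t=1:−1/720 = -1/720
3j²(4 1 3; -3 0 3) = Δ·Π!·Σ² = 1/36  (sign -1)
combine: 4πI² = 189·4/63·1/36 = 1/3
take √, sign -1: I = -0.16286750

-0.162868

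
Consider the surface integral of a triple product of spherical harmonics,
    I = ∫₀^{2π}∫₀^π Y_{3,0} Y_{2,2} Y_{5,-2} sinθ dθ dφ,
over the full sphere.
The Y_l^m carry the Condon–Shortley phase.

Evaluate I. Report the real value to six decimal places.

0.141758

m-sum 0 ✓  L=10 even ✓  1≤5≤5 ✓
Π(2lᵢ+1) = 7×5×11 = 385
triangle coeff Δ(3,2,5) = 1/2310
Σ_t [0,0]: t=0:+1/144 = 1/144
(3j)²=10/231 [(3 2 5; 0 0 0)], sign=-1
Σ_t [0,0]: t=0:+1/864 = 1/864
(3j)²=1/66 [(3 2 5; 0 2 -2)], sign=-1
⇒ 4πI² = 25/99
I = (+1)√(25/99/(4π)) = 0.14175797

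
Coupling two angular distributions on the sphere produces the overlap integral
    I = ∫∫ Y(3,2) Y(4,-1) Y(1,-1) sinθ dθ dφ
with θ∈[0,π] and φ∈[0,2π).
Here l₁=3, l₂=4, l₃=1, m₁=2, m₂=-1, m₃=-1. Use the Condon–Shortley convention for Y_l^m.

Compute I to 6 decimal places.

m-sum 0 ✓  L=8 even ✓  1≤1≤7 ✓
Π(2lᵢ+1) = 7×9×3 = 189
triangle coeff Δ(3,4,1) = 1/252
Σ_t [3,3]: t=3:−1/36 = -1/36
(3j)²=4/63 [(3 4 1; 0 0 0)], sign=+1
Σ_t [1,1]: t=1:−1/240 = -1/240
(3j)²=1/84 [(3 4 1; 2 -1 -1)], sign=-1
⇒ 4πI² = 1/7
I = (-1)√(1/7/(4π)) = -0.10662181

-0.106622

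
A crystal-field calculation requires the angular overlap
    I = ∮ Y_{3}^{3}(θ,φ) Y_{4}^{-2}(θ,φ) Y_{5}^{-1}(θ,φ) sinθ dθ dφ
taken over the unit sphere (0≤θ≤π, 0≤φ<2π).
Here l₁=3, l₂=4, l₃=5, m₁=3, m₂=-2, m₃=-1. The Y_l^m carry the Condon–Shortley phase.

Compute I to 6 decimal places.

Checks pass: Σm=0; 12 even; l₃=5∈[1,7].
(2·3+1)(2·4+1)(2·5+1) = 693
Δ: 2! 4! 6! / 13! → 1/180180
sum: t=0:+1/576 t=1:−1/144 t=2:+1/576 = -1/288
3j²(3 4 5; 0 0 0) = Δ·Π!·Σ² = 20/1001  (sign +1)
sum: t=0:+1/2304 = 1/2304
3j²(3 4 5; 3 -2 -1) = Δ·Π!·Σ² = 75/4004  (sign +1)
combine: 4πI² = 693·20/1001·75/4004 = 3375/13013
take √, sign +1: I = 0.14366244

0.143662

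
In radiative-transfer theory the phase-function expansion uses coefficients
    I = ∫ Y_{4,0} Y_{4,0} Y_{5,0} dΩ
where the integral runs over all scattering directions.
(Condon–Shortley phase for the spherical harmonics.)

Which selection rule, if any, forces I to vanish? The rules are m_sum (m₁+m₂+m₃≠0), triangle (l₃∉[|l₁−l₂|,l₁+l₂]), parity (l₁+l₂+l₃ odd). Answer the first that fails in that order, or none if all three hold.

parity

m₁+m₂+m₃ = 0 + 0 + 0 = 0  ✓
triangle: |4−4|=0 ≤ l₃=5 ≤ 4+4=8  ✓
parity: l₁+l₂+l₃ = 13 is odd  ✗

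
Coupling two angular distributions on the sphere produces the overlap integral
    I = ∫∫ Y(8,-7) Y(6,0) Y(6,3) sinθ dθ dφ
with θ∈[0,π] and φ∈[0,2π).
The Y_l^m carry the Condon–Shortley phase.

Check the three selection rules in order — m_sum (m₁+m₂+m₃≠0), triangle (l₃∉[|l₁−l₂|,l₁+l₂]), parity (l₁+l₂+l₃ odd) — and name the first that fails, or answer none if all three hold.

m_sum

m₁+m₂+m₃ = -7 + 0 + 3 = -4  ✗
triangle: |8−6|=2 ≤ l₃=6 ≤ 8+6=14
parity: l₁+l₂+l₃ = 20 is even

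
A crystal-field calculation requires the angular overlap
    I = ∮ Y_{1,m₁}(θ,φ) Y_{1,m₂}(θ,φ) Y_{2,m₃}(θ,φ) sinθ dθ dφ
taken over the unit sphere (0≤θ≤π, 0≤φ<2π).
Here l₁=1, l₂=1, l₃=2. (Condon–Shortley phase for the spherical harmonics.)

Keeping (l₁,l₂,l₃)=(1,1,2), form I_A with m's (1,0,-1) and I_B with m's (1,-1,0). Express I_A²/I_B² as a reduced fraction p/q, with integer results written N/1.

3/1

l's match ⇒ only the (l;m) 3-j factors differ between A and B.
A: triangle coeff Δ(1,1,2) = 1/30; Σ_t [0,0]: t=0:+1/2 = 1/2; (3j)²=1/10 [(1 1 2; 1 0 -1)], sign=-1
B: triangle coeff Δ(1,1,2) = 1/30; Σ_t [0,0]: t=0:+1/4 = 1/4; (3j)²=1/30 [(1 1 2; 1 -1 0)], sign=+1
I_A²/I_B² = (1/10)/(1/30) = 3/1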